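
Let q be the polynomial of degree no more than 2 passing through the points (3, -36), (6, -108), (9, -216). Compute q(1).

-8

Write q(n) = an^2 + bn + c. Substituting each data point gives a linear system:
  9a + 3b + c = -36
  36a + 6b + c = -108
  81a + 9b + c = -216
Solving the system yields a = -2, b = -6, c = 0.
So q(n) = -2n² - 6n.
Then q(1) = -8.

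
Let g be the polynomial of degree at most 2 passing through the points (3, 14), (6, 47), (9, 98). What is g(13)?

Forward differences of the values at x = 3, 6, 9:
  g  : 14  47  98
  Δ  : 33  51
  Δ^2: 18
The second differences are constant, confirming degree 2.
Interpolating (Newton forward form) and evaluating at x = 13 gives g(13) = 194.

194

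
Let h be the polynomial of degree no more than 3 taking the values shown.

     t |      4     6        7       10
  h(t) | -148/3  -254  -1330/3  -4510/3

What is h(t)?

h(t) = -2t^3 + 5t^2 - (1/3)t

Using the Lagrange interpolation formula with nodes 4, 6, 7, 10:
  L_0(t) = (t - 6)(t - 7)(t - 10) / -36
  L_1(t) = (t - 4)(t - 7)(t - 10) / 8
  L_2(t) = (t - 4)(t - 6)(t - 10) / -9
  L_3(t) = (t - 4)(t - 6)(t - 7) / 72
Then h(t) = -148/3·L_0(t) - 254·L_1(t) - 1330/3·L_2(t) - 4510/3·L_3(t).
Expanding and collecting terms gives h(t) = -2t³ + 5t² - (1/3)t.
Check: h(4) = -148/3. ✓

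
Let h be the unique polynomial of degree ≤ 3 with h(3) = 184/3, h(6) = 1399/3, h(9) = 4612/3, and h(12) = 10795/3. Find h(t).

h(t) = 2t^3 + t^2 - 5/3

Using the Lagrange interpolation formula with nodes 3, 6, 9, 12:
  L_0(t) = (t - 6)(t - 9)(t - 12) / -162
  L_1(t) = (t - 3)(t - 9)(t - 12) / 54
  L_2(t) = (t - 3)(t - 6)(t - 12) / -54
  L_3(t) = (t - 3)(t - 6)(t - 9) / 162
Then h(t) = 184/3·L_0(t) + 1399/3·L_1(t) + 4612/3·L_2(t) + 10795/3·L_3(t).
Expanding and collecting terms gives h(t) = 2t³ + t² - 5/3.
Check: h(9) = 4612/3. ✓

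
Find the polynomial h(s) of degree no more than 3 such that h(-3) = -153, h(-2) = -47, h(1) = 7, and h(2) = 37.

h(s) = 5s^3 - 2s^2 + s + 3

Using the Lagrange interpolation formula with nodes -3, -2, 1, 2:
  L_0(s) = (s + 2)(s - 1)(s - 2) / -20
  L_1(s) = (s + 3)(s - 1)(s - 2) / 12
  L_2(s) = (s + 3)(s + 2)(s - 2) / -12
  L_3(s) = (s + 3)(s + 2)(s - 1) / 20
Then h(s) = -153·L_0(s) - 47·L_1(s) + 7·L_2(s) + 37·L_3(s).
Expanding and collecting terms gives h(s) = 5s^3 - 2s^2 + s + 3.
Check: h(2) = 37. ✓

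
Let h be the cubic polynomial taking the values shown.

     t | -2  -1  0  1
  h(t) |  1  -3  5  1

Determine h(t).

h(t) = -4t^3 - 6t^2 + 6t + 5

Using the Lagrange interpolation formula with nodes -2, -1, 0, 1:
  L_0(t) = (t + 1)t(t - 1) / -6
  L_1(t) = (t + 2)t(t - 1) / 2
  L_2(t) = (t + 2)(t + 1)(t - 1) / -2
  L_3(t) = (t + 2)(t + 1)t / 6
Then h(t) = 1·L_0(t) - 3·L_1(t) + 5·L_2(t) + 1·L_3(t).
Expanding and collecting terms gives h(t) = -4t^3 - 6t^2 + 6t + 5.
Check: h(-2) = 1. ✓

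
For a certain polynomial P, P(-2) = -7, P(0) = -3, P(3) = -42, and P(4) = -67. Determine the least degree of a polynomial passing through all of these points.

Divided differences on the nodes -2, 0, 3, 4:
  order 0: -7  -3  -42  -67
  order 1: 2  -13  -25
  order 2: -3  -3
  order 3: 0
The order-2 divided differences are all -3 (nonzero) and every higher order vanishes, so the data lies on a polynomial of degree exactly 2.

2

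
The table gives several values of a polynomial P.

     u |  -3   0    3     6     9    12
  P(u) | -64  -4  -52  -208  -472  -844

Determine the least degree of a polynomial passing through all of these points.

2

Forward differences of the values at u = -3, 0, 3, 6, 9, 12:
  P  : -64  -4  -52  -208  -472  -844
  Δ  : 60  -48  -156  -264  -372
  Δ^2: -108  -108  -108  -108
  Δ^3: 0  0  0
  Δ^4: 0  0
  Δ^5: 0
The second differences are constant (-108) and nonzero, while all higher differences vanish, so the minimal degree is 2.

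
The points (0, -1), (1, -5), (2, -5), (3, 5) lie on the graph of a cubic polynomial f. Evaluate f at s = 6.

Forward differences of the values at s = 0, 1, 2, 3:
  f  : -1  -5  -5  5
  Δ  : -4  0  10
  Δ^2: 4  10
  Δ^3: 6
The third differences are constant, confirming degree 3.
Interpolating (Newton forward form) and evaluating at s = 6 gives f(6) = 155.

155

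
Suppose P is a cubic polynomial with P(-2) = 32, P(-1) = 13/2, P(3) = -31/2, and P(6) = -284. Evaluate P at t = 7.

Write P(t) = at^3 + bt^2 + ct + d. Substituting each data point gives a linear system:
  -8a + 4b - 2c + d = 32
  -a + b - c + d = 13/2
  27a + 9b + 3c + d = -31/2
  216a + 36b + 6c + d = -284
Solving the system yields a = -2, b = 4, c = 1/2, d = 1.
So P(t) = -2t³ + 4t² + (1/2)t + 1.
Then P(7) = -971/2.

-971/2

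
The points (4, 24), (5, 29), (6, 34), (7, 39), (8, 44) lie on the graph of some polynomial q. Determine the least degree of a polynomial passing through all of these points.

Forward differences of the values at s = 4, 5, 6, 7, 8:
  q  : 24  29  34  39  44
  Δ  : 5  5  5  5
  Δ^2: 0  0  0
  Δ^3: 0  0
  Δ^4: 0
The first differences are constant (5) and nonzero, while all higher differences vanish, so the minimal degree is 1.

1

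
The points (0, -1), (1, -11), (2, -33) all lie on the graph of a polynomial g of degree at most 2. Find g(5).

-171

Forward differences of the values at s = 0, 1, 2:
  g  : -1  -11  -33
  Δ  : -10  -22
  Δ^2: -12
The second differences are constant, confirming degree 2.
Interpolating (Newton forward form) and evaluating at s = 5 gives g(5) = -171.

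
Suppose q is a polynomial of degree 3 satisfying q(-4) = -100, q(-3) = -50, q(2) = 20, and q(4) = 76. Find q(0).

Using the Lagrange interpolation formula with nodes -4, -3, 2, 4:
  L_0(t) = (t + 3)(t - 2)(t - 4) / -48
  L_1(t) = (t + 4)(t - 2)(t - 4) / 35
  L_2(t) = (t + 4)(t + 3)(t - 4) / -60
  L_3(t) = (t + 4)(t + 3)(t - 2) / 112
Then q(t) = -100·L_0(t) - 50·L_1(t) + 20·L_2(t) + 76·L_3(t).
Expanding and collecting terms gives q(t) = t^3 - t^2 + 6t + 4.
Evaluating at t = 0: q(0) = 4.

4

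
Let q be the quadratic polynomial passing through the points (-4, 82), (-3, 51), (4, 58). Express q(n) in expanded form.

Write q(n) = an^2 + bn + c. Substituting each data point gives a linear system:
  16a - 4b + c = 82
  9a - 3b + c = 51
  16a + 4b + c = 58
Solving the system yields a = 4, b = -3, c = 6.
So q(n) = 4n^2 - 3n + 6.
Check: q(-4) = 82. ✓

q(n) = 4n^2 - 3n + 6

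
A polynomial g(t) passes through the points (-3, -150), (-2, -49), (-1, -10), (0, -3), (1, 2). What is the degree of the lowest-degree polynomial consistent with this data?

3

Forward differences of the values at t = -3, -2, -1, 0, 1:
  g  : -150  -49  -10  -3  2
  Δ  : 101  39  7  5
  Δ^2: -62  -32  -2
  Δ^3: 30  30
  Δ^4: 0
The third differences are constant (30) and nonzero, while all higher differences vanish, so the minimal degree is 3.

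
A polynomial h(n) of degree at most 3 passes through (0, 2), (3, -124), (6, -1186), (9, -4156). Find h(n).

h(n) = -6n^3 + 2n^2 + 6n + 2

Using the Lagrange interpolation formula with nodes 0, 3, 6, 9:
  L_0(n) = (n - 3)(n - 6)(n - 9) / -162
  L_1(n) = n(n - 6)(n - 9) / 54
  L_2(n) = n(n - 3)(n - 9) / -54
  L_3(n) = n(n - 3)(n - 6) / 162
Then h(n) = 2·L_0(n) - 124·L_1(n) - 1186·L_2(n) - 4156·L_3(n).
Expanding and collecting terms gives h(n) = -6n^3 + 2n^2 + 6n + 2.
Check: h(3) = -124. ✓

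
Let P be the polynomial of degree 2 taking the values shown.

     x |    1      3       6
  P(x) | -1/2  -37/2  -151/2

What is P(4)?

-67/2

Write P(x) = ax^2 + bx + c. Substituting each data point gives a linear system:
  a + b + c = -1/2
  9a + 3b + c = -37/2
  36a + 6b + c = -151/2
Solving the system yields a = -2, b = -1, c = 5/2.
So P(x) = -2x^2 - x + 5/2.
Then P(4) = -67/2.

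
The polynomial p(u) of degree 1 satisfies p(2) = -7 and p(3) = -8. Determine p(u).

Using the Lagrange interpolation formula with nodes 2, 3:
  L_0(u) = (u - 3) / -1
  L_1(u) = (u - 2) / 1
Then p(u) = -7·L_0(u) - 8·L_1(u).
Expanding and collecting terms gives p(u) = -u - 5.
Check: p(2) = -7. ✓

p(u) = -u - 5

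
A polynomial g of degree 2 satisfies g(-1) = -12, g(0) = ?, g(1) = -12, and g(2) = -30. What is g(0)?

On equispaced nodes a degree-2 polynomial has vanishing third forward difference, so
  - g(-1) + 3·g(0) - 3·g(1) + g(2) = 0.
Substituting the known values and solving for g(0):
  3·g(0) = -18
  g(0) = -6.

-6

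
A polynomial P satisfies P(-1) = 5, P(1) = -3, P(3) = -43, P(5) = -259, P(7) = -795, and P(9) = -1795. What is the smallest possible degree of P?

Forward differences of the values at n = -1, 1, 3, 5, 7, 9:
  P  : 5  -3  -43  -259  -795  -1795
  Δ  : -8  -40  -216  -536  -1000
  Δ^2: -32  -176  -320  -464
  Δ^3: -144  -144  -144
  Δ^4: 0  0
  Δ^5: 0
The third differences are constant (-144) and nonzero, while all higher differences vanish, so the minimal degree is 3.

3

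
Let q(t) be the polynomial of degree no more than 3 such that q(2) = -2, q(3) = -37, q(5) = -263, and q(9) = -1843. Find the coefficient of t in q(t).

2

Write q(t) = at^3 + bt^2 + ct + d. Substituting each data point gives a linear system:
  8a + 4b + 2c + d = -2
  27a + 9b + 3c + d = -37
  125a + 25b + 5c + d = -263
  729a + 81b + 9c + d = -1843
Solving the system yields a = -3, b = 4, c = 2, d = 2.
So q(t) = -3t^3 + 4t^2 + 2t + 2.
The coefficient of t is 2.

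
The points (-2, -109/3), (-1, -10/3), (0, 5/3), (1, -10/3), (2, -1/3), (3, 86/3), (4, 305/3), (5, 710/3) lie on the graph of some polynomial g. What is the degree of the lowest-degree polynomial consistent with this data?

Forward differences of the values at s = -2, -1, 0, 1, 2, 3, 4, 5:
  g  : -109/3  -10/3  5/3  -10/3  -1/3  86/3  305/3  710/3
  Δ  : 33  5  -5  3  29  73  135
  Δ^2: -28  -10  8  26  44  62
  Δ^3: 18  18  18  18  18
  Δ^4: 0  0  0  0
  Δ^5: 0  0  0
  Δ^6: 0  0
  Δ^7: 0
The third differences are constant (18) and nonzero, while all higher differences vanish, so the minimal degree is 3.

3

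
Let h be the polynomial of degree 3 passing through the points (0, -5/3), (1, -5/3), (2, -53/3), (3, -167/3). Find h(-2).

-77/3

Write h(s) = as^3 + bs^2 + cs + d. Substituting each data point gives a linear system:
  d = -5/3
  a + b + c + d = -5/3
  8a + 4b + 2c + d = -53/3
  27a + 9b + 3c + d = -167/3
Solving the system yields a = -1, b = -5, c = 6, d = -5/3.
So h(s) = -s^3 - 5s^2 + 6s - 5/3.
Then h(-2) = -77/3.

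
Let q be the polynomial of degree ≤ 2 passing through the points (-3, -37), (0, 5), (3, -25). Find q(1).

3

Using the Lagrange interpolation formula with nodes -3, 0, 3:
  L_0(n) = n(n - 3) / 18
  L_1(n) = (n + 3)(n - 3) / -9
  L_2(n) = (n + 3)n / 18
Then q(n) = -37·L_0(n) + 5·L_1(n) - 25·L_2(n).
Expanding and collecting terms gives q(n) = -4n² + 2n + 5.
Evaluating at n = 1: q(1) = 3.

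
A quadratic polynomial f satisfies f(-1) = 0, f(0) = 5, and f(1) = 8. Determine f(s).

f(s) = -s^2 + 4s + 5

Write f(s) = as^2 + bs + c. Substituting each data point gives a linear system:
  a - b + c = 0
  c = 5
  a + b + c = 8
Solving the system yields a = -1, b = 4, c = 5.
So f(s) = -s^2 + 4s + 5.
Check: f(0) = 5. ✓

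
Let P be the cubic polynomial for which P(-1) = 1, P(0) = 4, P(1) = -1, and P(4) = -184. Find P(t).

Using the Lagrange interpolation formula with nodes -1, 0, 1, 4:
  L_0(t) = t(t - 1)(t - 4) / -10
  L_1(t) = (t + 1)(t - 1)(t - 4) / 4
  L_2(t) = (t + 1)t(t - 4) / -6
  L_3(t) = (t + 1)t(t - 1) / 60
Then P(t) = 1·L_0(t) + 4·L_1(t) - 1·L_2(t) - 184·L_3(t).
Expanding and collecting terms gives P(t) = -2t^3 - 4t^2 + t + 4.
Check: P(0) = 4. ✓

P(t) = -2t^3 - 4t^2 + t + 4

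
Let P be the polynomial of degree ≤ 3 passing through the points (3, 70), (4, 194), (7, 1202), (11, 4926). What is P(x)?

P(x) = 4x^3 - 3x^2 - 3x - 2

Write P(x) = ax^3 + bx^2 + cx + d. Substituting each data point gives a linear system:
  27a + 9b + 3c + d = 70
  64a + 16b + 4c + d = 194
  343a + 49b + 7c + d = 1202
  1331a + 121b + 11c + d = 4926
Solving the system yields a = 4, b = -3, c = -3, d = -2.
So P(x) = 4x^3 - 3x^2 - 3x - 2.
Check: P(7) = 1202. ✓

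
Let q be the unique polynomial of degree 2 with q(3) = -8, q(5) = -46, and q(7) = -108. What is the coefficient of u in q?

5

Write q(u) = au^2 + bu + c. Substituting each data point gives a linear system:
  9a + 3b + c = -8
  25a + 5b + c = -46
  49a + 7b + c = -108
Solving the system yields a = -3, b = 5, c = 4.
So q(u) = -3u^2 + 5u + 4.
The coefficient of u is 5.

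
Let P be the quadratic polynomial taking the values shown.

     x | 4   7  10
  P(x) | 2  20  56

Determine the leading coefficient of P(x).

1

Write P(x) = ax^2 + bx + c. Substituting each data point gives a linear system:
  16a + 4b + c = 2
  49a + 7b + c = 20
  100a + 10b + c = 56
Solving the system yields a = 1, b = -5, c = 6.
So P(x) = x^2 - 5x + 6.
The leading coefficient is 1.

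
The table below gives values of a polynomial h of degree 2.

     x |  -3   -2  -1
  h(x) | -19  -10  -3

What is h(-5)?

Write h(x) = ax^2 + bx + c. Substituting each data point gives a linear system:
  9a - 3b + c = -19
  4a - 2b + c = -10
  a - b + c = -3
Solving the system yields a = -1, b = 4, c = 2.
So h(x) = -x^2 + 4x + 2.
Then h(-5) = -43.

-43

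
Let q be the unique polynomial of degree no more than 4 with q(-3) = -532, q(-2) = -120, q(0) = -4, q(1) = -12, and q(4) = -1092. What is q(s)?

q(s) = -5s^4 + 4s^3 - 3s^2 - 4s - 4

Write q(s) = as^4 + bs^3 + cs^2 + ds + e. Substituting each data point gives a linear system:
  81a - 27b + 9c - 3d + e = -532
  16a - 8b + 4c - 2d + e = -120
  e = -4
  a + b + c + d + e = -12
  256a + 64b + 16c + 4d + e = -1092
Solving the system yields a = -5, b = 4, c = -3, d = -4, e = -4.
So q(s) = -5s^4 + 4s^3 - 3s^2 - 4s - 4.
Check: q(1) = -12. ✓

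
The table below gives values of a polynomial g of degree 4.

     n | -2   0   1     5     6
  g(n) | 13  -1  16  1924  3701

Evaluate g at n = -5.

Using the Lagrange interpolation formula with nodes -2, 0, 1, 5, 6:
  L_0(n) = n(n - 1)(n - 5)(n - 6) / 336
  L_1(n) = (n + 2)(n - 1)(n - 5)(n - 6) / -60
  L_2(n) = (n + 2)n(n - 5)(n - 6) / 60
  L_3(n) = (n + 2)n(n - 1)(n - 6) / -140
  L_4(n) = (n + 2)n(n - 1)(n - 5) / 240
Then g(n) = 13·L_0(n) - 1·L_1(n) + 16·L_2(n) + 1924·L_3(n) + 3701·L_4(n).
Expanding and collecting terms gives g(n) = 2n⁴ + 4n³ + 6n² + 5n - 1.
Evaluating at n = -5: g(-5) = 874.

874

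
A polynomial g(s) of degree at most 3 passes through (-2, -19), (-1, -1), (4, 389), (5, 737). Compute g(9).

4029

Write g(s) = as^3 + bs^2 + cs + d. Substituting each data point gives a linear system:
  -8a + 4b - 2c + d = -19
  -a + b - c + d = -1
  64a + 16b + 4c + d = 389
  125a + 25b + 5c + d = 737
Solving the system yields a = 5, b = 5, c = -2, d = -3.
So g(s) = 5s³ + 5s² - 2s - 3.
Then g(9) = 4029.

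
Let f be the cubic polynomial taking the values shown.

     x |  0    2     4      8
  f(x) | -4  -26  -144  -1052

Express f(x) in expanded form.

f(x) = -2x^3 - 3x - 4

Write f(x) = ax^3 + bx^2 + cx + d. Substituting each data point gives a linear system:
  d = -4
  8a + 4b + 2c + d = -26
  64a + 16b + 4c + d = -144
  512a + 64b + 8c + d = -1052
Solving the system yields a = -2, b = 0, c = -3, d = -4.
So f(x) = -2x³ - 3x - 4.
Check: f(4) = -144. ✓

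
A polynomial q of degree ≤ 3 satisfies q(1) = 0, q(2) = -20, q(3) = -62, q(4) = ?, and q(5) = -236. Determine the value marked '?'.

On equispaced nodes a degree-3 polynomial has vanishing fourth forward difference, so
  q(1) - 4·q(2) + 6·q(3) - 4·q(4) + q(5) = 0.
Substituting the known values and solving for q(4):
  -4·q(4) = 528
  q(4) = -132.

-132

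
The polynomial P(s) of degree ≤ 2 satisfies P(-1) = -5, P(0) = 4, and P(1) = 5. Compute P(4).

-40

Write P(s) = as^2 + bs + c. Substituting each data point gives a linear system:
  a - b + c = -5
  c = 4
  a + b + c = 5
Solving the system yields a = -4, b = 5, c = 4.
So P(s) = -4s^2 + 5s + 4.
Then P(4) = -40.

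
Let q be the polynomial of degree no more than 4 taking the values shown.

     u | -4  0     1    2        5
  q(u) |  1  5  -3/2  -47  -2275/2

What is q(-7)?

-2083/2

Using the Lagrange interpolation formula with nodes -4, 0, 1, 2, 5:
  L_0(u) = u(u - 1)(u - 2)(u - 5) / 1080
  L_1(u) = (u + 4)(u - 1)(u - 2)(u - 5) / -40
  L_2(u) = (u + 4)u(u - 2)(u - 5) / 20
  L_3(u) = (u + 4)u(u - 1)(u - 5) / -36
  L_4(u) = (u + 4)u(u - 1)(u - 2) / 540
Then q(u) = 1·L_0(u) + 5·L_1(u) - 3/2·L_2(u) - 47·L_3(u) - 2275/2·L_4(u).
Expanding and collecting terms gives q(u) = -u^4 - 4u^3 - (1/2)u^2 - u + 5.
Evaluating at u = -7: q(-7) = -2083/2.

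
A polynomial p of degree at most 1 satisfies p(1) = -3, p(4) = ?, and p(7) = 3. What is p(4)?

On equispaced nodes a degree-1 polynomial has vanishing second forward difference, so
  p(1) - 2·p(4) + p(7) = 0.
Substituting the known values and solving for p(4):
  -2·p(4) = 0
  p(4) = 0.

0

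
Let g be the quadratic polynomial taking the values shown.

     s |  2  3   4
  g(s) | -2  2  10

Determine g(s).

Write g(s) = as^2 + bs + c. Substituting each data point gives a linear system:
  4a + 2b + c = -2
  9a + 3b + c = 2
  16a + 4b + c = 10
Solving the system yields a = 2, b = -6, c = 2.
So g(s) = 2s^2 - 6s + 2.
Check: g(4) = 10. ✓

g(s) = 2s^2 - 6s + 2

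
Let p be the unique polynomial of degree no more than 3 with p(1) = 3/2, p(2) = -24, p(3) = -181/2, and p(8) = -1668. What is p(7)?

Using the Lagrange interpolation formula with nodes 1, 2, 3, 8:
  L_0(n) = (n - 2)(n - 3)(n - 8) / -14
  L_1(n) = (n - 1)(n - 3)(n - 8) / 6
  L_2(n) = (n - 1)(n - 2)(n - 8) / -10
  L_3(n) = (n - 1)(n - 2)(n - 3) / 210
Then p(n) = 3/2·L_0(n) - 24·L_1(n) - 181/2·L_2(n) - 1668·L_3(n).
Expanding and collecting terms gives p(n) = -3n^3 - (5/2)n^2 + 3n + 4.
Evaluating at n = 7: p(7) = -2253/2.

-2253/2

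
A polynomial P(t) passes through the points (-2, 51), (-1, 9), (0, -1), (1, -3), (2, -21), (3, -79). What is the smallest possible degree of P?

Forward differences of the values at t = -2, -1, 0, 1, 2, 3:
  P  : 51  9  -1  -3  -21  -79
  Δ  : -42  -10  -2  -18  -58
  Δ^2: 32  8  -16  -40
  Δ^3: -24  -24  -24
  Δ^4: 0  0
  Δ^5: 0
The third differences are constant (-24) and nonzero, while all higher differences vanish, so the minimal degree is 3.

3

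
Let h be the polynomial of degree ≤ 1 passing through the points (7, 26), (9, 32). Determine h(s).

Write h(s) = as + b. Substituting each data point gives a linear system:
  7a + b = 26
  9a + b = 32
Solving the system yields a = 3, b = 5.
So h(s) = 3s + 5.
Check: h(7) = 26. ✓

h(s) = 3s + 5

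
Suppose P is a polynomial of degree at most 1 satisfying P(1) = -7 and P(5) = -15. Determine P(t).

Using the Lagrange interpolation formula with nodes 1, 5:
  L_0(t) = (t - 5) / -4
  L_1(t) = (t - 1) / 4
Then P(t) = -7·L_0(t) - 15·L_1(t).
Expanding and collecting terms gives P(t) = -2t - 5.
Check: P(5) = -15. ✓

P(t) = -2t - 5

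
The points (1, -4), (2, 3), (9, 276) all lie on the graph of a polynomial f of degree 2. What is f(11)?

Using the Lagrange interpolation formula with nodes 1, 2, 9:
  L_0(t) = (t - 2)(t - 9) / 8
  L_1(t) = (t - 1)(t - 9) / -7
  L_2(t) = (t - 1)(t - 2) / 56
Then f(t) = -4·L_0(t) + 3·L_1(t) + 276·L_2(t).
Expanding and collecting terms gives f(t) = 4t² - 5t - 3.
Evaluating at t = 11: f(11) = 426.

426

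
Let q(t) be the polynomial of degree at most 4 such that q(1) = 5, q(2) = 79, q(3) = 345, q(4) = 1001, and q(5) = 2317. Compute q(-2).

35

Forward differences of the values at t = 1, 2, 3, 4, 5:
  q  : 5  79  345  1001  2317
  Δ  : 74  266  656  1316
  Δ^2: 192  390  660
  Δ^3: 198  270
  Δ^4: 72
The fourth differences are constant, confirming degree 4.
Interpolating (Newton forward form) and evaluating at t = -2 gives q(-2) = 35.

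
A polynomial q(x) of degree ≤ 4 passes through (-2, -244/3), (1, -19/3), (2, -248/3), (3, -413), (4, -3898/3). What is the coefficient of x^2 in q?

0

Write q(x) = ax^4 + bx^3 + cx^2 + dx + e. Substituting each data point gives a linear system:
  16a - 8b + 4c - 2d + e = -244/3
  a + b + c + d + e = -19/3
  16a + 8b + 4c + 2d + e = -248/3
  81a + 27b + 9c + 3d + e = -413
  256a + 64b + 16c + 4d + e = -3898/3
Solving the system yields a = -5, b = -1/3, c = 0, d = 1, e = -2.
So q(x) = -5x⁴ - (1/3)x³ + x - 2.
The coefficient of x^2 is 0.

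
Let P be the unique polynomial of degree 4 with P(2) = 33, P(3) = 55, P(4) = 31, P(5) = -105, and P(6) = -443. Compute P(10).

-6455

Write P(n) = an^4 + bn^3 + cn^2 + dn + e. Substituting each data point gives a linear system:
  16a + 8b + 4c + 2d + e = 33
  81a + 27b + 9c + 3d + e = 55
  256a + 64b + 16c + 4d + e = 31
  625a + 125b + 25c + 5d + e = -105
  1296a + 216b + 36c + 6d + e = -443
Solving the system yields a = -1, b = 3, c = 5, d = 5, e = -5.
So P(n) = -n⁴ + 3n³ + 5n² + 5n - 5.
Then P(10) = -6455.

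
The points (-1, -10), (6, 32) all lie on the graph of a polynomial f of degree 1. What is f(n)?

f(n) = 6n - 4

Using the Lagrange interpolation formula with nodes -1, 6:
  L_0(n) = (n - 6) / -7
  L_1(n) = (n + 1) / 7
Then f(n) = -10·L_0(n) + 32·L_1(n).
Expanding and collecting terms gives f(n) = 6n - 4.
Check: f(-1) = -10. ✓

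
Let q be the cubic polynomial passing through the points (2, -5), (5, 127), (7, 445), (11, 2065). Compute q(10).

1507

Write q(x) = ax^3 + bx^2 + cx + d. Substituting each data point gives a linear system:
  8a + 4b + 2c + d = -5
  125a + 25b + 5c + d = 127
  343a + 49b + 7c + d = 445
  1331a + 121b + 11c + d = 2065
Solving the system yields a = 2, b = -5, c = 1, d = -3.
So q(x) = 2x^3 - 5x^2 + x - 3.
Then q(10) = 1507.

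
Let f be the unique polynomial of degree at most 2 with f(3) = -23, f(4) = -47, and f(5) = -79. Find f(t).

Write f(t) = at^2 + bt + c. Substituting each data point gives a linear system:
  9a + 3b + c = -23
  16a + 4b + c = -47
  25a + 5b + c = -79
Solving the system yields a = -4, b = 4, c = 1.
So f(t) = -4t^2 + 4t + 1.
Check: f(5) = -79. ✓

f(t) = -4t^2 + 4t + 1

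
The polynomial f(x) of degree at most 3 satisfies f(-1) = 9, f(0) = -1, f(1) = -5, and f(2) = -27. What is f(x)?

f(x) = -4x^3 + 3x^2 - 3x - 1

Using the Lagrange interpolation formula with nodes -1, 0, 1, 2:
  L_0(x) = x(x - 1)(x - 2) / -6
  L_1(x) = (x + 1)(x - 1)(x - 2) / 2
  L_2(x) = (x + 1)x(x - 2) / -2
  L_3(x) = (x + 1)x(x - 1) / 6
Then f(x) = 9·L_0(x) - 1·L_1(x) - 5·L_2(x) - 27·L_3(x).
Expanding and collecting terms gives f(x) = -4x^3 + 3x^2 - 3x - 1.
Check: f(0) = -1. ✓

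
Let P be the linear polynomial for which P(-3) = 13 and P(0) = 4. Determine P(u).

P(u) = -3u + 4

Using the Lagrange interpolation formula with nodes -3, 0:
  L_0(u) = u / -3
  L_1(u) = (u + 3) / 3
Then P(u) = 13·L_0(u) + 4·L_1(u).
Expanding and collecting terms gives P(u) = -3u + 4.
Check: P(-3) = 13. ✓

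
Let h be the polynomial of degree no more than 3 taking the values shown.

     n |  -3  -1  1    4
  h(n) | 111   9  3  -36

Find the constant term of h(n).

0

Write h(n) = an^3 + bn^2 + cn + d. Substituting each data point gives a linear system:
  -27a + 9b - 3c + d = 111
  -a + b - c + d = 9
  a + b + c + d = 3
  64a + 16b + 4c + d = -36
Solving the system yields a = -2, b = 6, c = -1, d = 0.
So h(n) = -2n³ + 6n² - n.
The constant term is 0.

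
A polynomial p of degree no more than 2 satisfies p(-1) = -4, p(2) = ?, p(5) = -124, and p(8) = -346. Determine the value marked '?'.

The 3 known points determine the degree-2 polynomial uniquely.
Write p(n) = an^2 + bn + c. Substituting each data point gives a linear system:
  a - b + c = -4
  25a + 5b + c = -124
  64a + 8b + c = -346
Solving the system yields a = -6, b = 4, c = 6.
So p(n) = -6n^2 + 4n + 6.
Then p(2) = -10.

-10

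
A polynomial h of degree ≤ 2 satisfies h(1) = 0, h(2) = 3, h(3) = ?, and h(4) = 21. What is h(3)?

The 3 known points determine the degree-2 polynomial uniquely.
Write h(x) = ax^2 + bx + c. Substituting each data point gives a linear system:
  a + b + c = 0
  4a + 2b + c = 3
  16a + 4b + c = 21
Solving the system yields a = 2, b = -3, c = 1.
So h(x) = 2x^2 - 3x + 1.
Then h(3) = 10.

10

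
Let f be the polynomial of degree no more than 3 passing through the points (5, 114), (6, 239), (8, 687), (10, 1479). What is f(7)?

Using the Lagrange interpolation formula with nodes 5, 6, 8, 10:
  L_0(u) = (u - 6)(u - 8)(u - 10) / -15
  L_1(u) = (u - 5)(u - 8)(u - 10) / 8
  L_2(u) = (u - 5)(u - 6)(u - 10) / -12
  L_3(u) = (u - 5)(u - 6)(u - 8) / 40
Then f(u) = 114·L_0(u) + 239·L_1(u) + 687·L_2(u) + 1479·L_3(u).
Expanding and collecting terms gives f(u) = 2u^3 - 5u^2 - 2u - 1.
Evaluating at u = 7: f(7) = 426.

426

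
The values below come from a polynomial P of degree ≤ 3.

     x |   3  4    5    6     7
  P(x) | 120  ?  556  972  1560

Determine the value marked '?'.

The 4 known points determine the degree-3 polynomial uniquely.
Write P(x) = ax^3 + bx^2 + cx + d. Substituting each data point gives a linear system:
  27a + 9b + 3c + d = 120
  125a + 25b + 5c + d = 556
  216a + 36b + 6c + d = 972
  343a + 49b + 7c + d = 1560
Solving the system yields a = 5, b = -4, c = 5, d = 6.
So P(x) = 5x³ - 4x² + 5x + 6.
Then P(4) = 282.

282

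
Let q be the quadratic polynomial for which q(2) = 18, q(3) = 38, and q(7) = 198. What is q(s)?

Using the Lagrange interpolation formula with nodes 2, 3, 7:
  L_0(s) = (s - 3)(s - 7) / 5
  L_1(s) = (s - 2)(s - 7) / -4
  L_2(s) = (s - 2)(s - 3) / 20
Then q(s) = 18·L_0(s) + 38·L_1(s) + 198·L_2(s).
Expanding and collecting terms gives q(s) = 4s² + 2.
Check: q(3) = 38. ✓

q(s) = 4s^2 + 2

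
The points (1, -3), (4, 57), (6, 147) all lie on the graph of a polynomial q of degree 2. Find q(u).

q(u) = 5u^2 - 5u - 3

Write q(u) = au^2 + bu + c. Substituting each data point gives a linear system:
  a + b + c = -3
  16a + 4b + c = 57
  36a + 6b + c = 147
Solving the system yields a = 5, b = -5, c = -3.
So q(u) = 5u² - 5u - 3.
Check: q(4) = 57. ✓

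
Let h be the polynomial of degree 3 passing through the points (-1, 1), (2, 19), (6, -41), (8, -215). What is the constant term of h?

1

Write h(n) = an^3 + bn^2 + cn + d. Substituting each data point gives a linear system:
  -a + b - c + d = 1
  8a + 4b + 2c + d = 19
  216a + 36b + 6c + d = -41
  512a + 64b + 8c + d = -215
Solving the system yields a = -1, b = 4, c = 5, d = 1.
So h(n) = -n^3 + 4n^2 + 5n + 1.
The constant term is 1.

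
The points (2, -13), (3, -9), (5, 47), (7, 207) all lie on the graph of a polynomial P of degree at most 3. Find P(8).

Write P(u) = au^3 + bu^2 + cu + d. Substituting each data point gives a linear system:
  8a + 4b + 2c + d = -13
  27a + 9b + 3c + d = -9
  125a + 25b + 5c + d = 47
  343a + 49b + 7c + d = 207
Solving the system yields a = 1, b = -2, c = -5, d = -3.
So P(u) = u^3 - 2u^2 - 5u - 3.
Then P(8) = 341.

341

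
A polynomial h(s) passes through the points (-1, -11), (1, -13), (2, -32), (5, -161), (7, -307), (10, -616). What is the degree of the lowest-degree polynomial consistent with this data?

2

Divided differences on the nodes -1, 1, 2, 5, 7, 10:
  order 0: -11  -13  -32  -161  -307  -616
  order 1: -1  -19  -43  -73  -103
  order 2: -6  -6  -6  -6
  order 3: 0  0  0
  order 4: 0  0
  order 5: 0
The order-2 divided differences are all -6 (nonzero) and every higher order vanishes, so the data lies on a polynomial of degree exactly 2.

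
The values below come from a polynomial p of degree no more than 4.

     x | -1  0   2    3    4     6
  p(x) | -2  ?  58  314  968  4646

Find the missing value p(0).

-4

The 5 known points determine the degree-4 polynomial uniquely.
Write p(x) = ax^4 + bx^3 + cx^2 + dx + e. Substituting each data point gives a linear system:
  a - b + c - d + e = -2
  16a + 8b + 4c + 2d + e = 58
  81a + 27b + 9c + 3d + e = 314
  256a + 64b + 16c + 4d + e = 968
  1296a + 216b + 36c + 6d + e = 4646
Solving the system yields a = 3, b = 4, c = -2, d = -5, e = -4.
So p(x) = 3x⁴ + 4x³ - 2x² - 5x - 4.
Then p(0) = -4.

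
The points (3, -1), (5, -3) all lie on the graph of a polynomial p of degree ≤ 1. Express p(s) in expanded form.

p(s) = -s + 2

Using the Lagrange interpolation formula with nodes 3, 5:
  L_0(s) = (s - 5) / -2
  L_1(s) = (s - 3) / 2
Then p(s) = -1·L_0(s) - 3·L_1(s).
Expanding and collecting terms gives p(s) = -s + 2.
Check: p(5) = -3. ✓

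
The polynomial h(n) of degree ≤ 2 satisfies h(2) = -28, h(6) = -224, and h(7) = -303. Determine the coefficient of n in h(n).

Write h(n) = an^2 + bn + c. Substituting each data point gives a linear system:
  4a + 2b + c = -28
  36a + 6b + c = -224
  49a + 7b + c = -303
Solving the system yields a = -6, b = -1, c = -2.
So h(n) = -6n^2 - n - 2.
The coefficient of n is -1.

-1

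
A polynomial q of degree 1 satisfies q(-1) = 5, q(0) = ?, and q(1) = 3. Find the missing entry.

The 2 known points determine the degree-1 polynomial uniquely.
Write q(n) = an + b. Substituting each data point gives a linear system:
  -a + b = 5
  a + b = 3
Solving the system yields a = -1, b = 4.
So q(n) = -n + 4.
Then q(0) = 4.

4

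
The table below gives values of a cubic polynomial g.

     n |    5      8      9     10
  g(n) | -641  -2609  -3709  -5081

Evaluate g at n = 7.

-1751

Using the Lagrange interpolation formula with nodes 5, 8, 9, 10:
  L_0(n) = (n - 8)(n - 9)(n - 10) / -60
  L_1(n) = (n - 5)(n - 9)(n - 10) / 6
  L_2(n) = (n - 5)(n - 8)(n - 10) / -4
  L_3(n) = (n - 5)(n - 8)(n - 9) / 10
Then g(n) = -641·L_0(n) - 2609·L_1(n) - 3709·L_2(n) - 5081·L_3(n).
Expanding and collecting terms gives g(n) = -5n^3 - n^2 + 2n - 1.
Evaluating at n = 7: g(7) = -1751.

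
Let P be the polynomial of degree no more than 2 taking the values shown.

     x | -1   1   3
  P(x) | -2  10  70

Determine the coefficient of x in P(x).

Write P(x) = ax^2 + bx + c. Substituting each data point gives a linear system:
  a - b + c = -2
  a + b + c = 10
  9a + 3b + c = 70
Solving the system yields a = 6, b = 6, c = -2.
So P(x) = 6x² + 6x - 2.
The coefficient of x is 6.

6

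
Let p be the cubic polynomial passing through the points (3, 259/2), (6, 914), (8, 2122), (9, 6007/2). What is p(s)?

p(s) = 4s^3 + (1/2)s^2 + 5s + 2

Write p(s) = as^3 + bs^2 + cs + d. Substituting each data point gives a linear system:
  27a + 9b + 3c + d = 259/2
  216a + 36b + 6c + d = 914
  512a + 64b + 8c + d = 2122
  729a + 81b + 9c + d = 6007/2
Solving the system yields a = 4, b = 1/2, c = 5, d = 2.
So p(s) = 4s^3 + (1/2)s^2 + 5s + 2.
Check: p(9) = 6007/2. ✓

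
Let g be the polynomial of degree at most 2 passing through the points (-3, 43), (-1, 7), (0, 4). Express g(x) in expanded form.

Write g(x) = ax^2 + bx + c. Substituting each data point gives a linear system:
  9a - 3b + c = 43
  a - b + c = 7
  c = 4
Solving the system yields a = 5, b = 2, c = 4.
So g(x) = 5x² + 2x + 4.
Check: g(-1) = 7. ✓

g(x) = 5x^2 + 2x + 4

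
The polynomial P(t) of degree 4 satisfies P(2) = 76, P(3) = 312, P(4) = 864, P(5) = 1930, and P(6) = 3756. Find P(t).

Write P(t) = at^4 + bt^3 + ct^2 + dt + e. Substituting each data point gives a linear system:
  16a + 8b + 4c + 2d + e = 76
  81a + 27b + 9c + 3d + e = 312
  256a + 64b + 16c + 4d + e = 864
  625a + 125b + 25c + 5d + e = 1930
  1296a + 216b + 36c + 6d + e = 3756
Solving the system yields a = 2, b = 5, c = 3, d = -4, e = 0.
So P(t) = 2t⁴ + 5t³ + 3t² - 4t.
Check: P(4) = 864. ✓

P(t) = 2t^4 + 5t^3 + 3t^2 - 4t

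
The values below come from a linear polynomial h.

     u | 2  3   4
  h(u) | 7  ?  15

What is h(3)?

11

The 2 known points determine the degree-1 polynomial uniquely.
Write h(u) = au + b. Substituting each data point gives a linear system:
  2a + b = 7
  4a + b = 15
Solving the system yields a = 4, b = -1.
So h(u) = 4u - 1.
Then h(3) = 11.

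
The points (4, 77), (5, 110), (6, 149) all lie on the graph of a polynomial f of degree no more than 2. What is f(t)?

Write f(t) = at^2 + bt + c. Substituting each data point gives a linear system:
  16a + 4b + c = 77
  25a + 5b + c = 110
  36a + 6b + c = 149
Solving the system yields a = 3, b = 6, c = 5.
So f(t) = 3t^2 + 6t + 5.
Check: f(4) = 77. ✓

f(t) = 3t^2 + 6t + 5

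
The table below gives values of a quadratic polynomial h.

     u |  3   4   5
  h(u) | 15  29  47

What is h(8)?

125

Write h(u) = au^2 + bu + c. Substituting each data point gives a linear system:
  9a + 3b + c = 15
  16a + 4b + c = 29
  25a + 5b + c = 47
Solving the system yields a = 2, b = 0, c = -3.
So h(u) = 2u^2 - 3.
Then h(8) = 125.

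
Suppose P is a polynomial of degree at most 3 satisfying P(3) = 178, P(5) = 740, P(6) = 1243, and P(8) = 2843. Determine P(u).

P(u) = 5u^3 + 4u^2 + 4u - 5

Write P(u) = au^3 + bu^2 + cu + d. Substituting each data point gives a linear system:
  27a + 9b + 3c + d = 178
  125a + 25b + 5c + d = 740
  216a + 36b + 6c + d = 1243
  512a + 64b + 8c + d = 2843
Solving the system yields a = 5, b = 4, c = 4, d = -5.
So P(u) = 5u³ + 4u² + 4u - 5.
Check: P(5) = 740. ✓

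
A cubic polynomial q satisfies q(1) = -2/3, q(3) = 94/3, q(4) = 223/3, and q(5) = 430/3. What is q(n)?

q(n) = n^3 + n^2 - n - 5/3

Using the Lagrange interpolation formula with nodes 1, 3, 4, 5:
  L_0(n) = (n - 3)(n - 4)(n - 5) / -24
  L_1(n) = (n - 1)(n - 4)(n - 5) / 4
  L_2(n) = (n - 1)(n - 3)(n - 5) / -3
  L_3(n) = (n - 1)(n - 3)(n - 4) / 8
Then q(n) = -2/3·L_0(n) + 94/3·L_1(n) + 223/3·L_2(n) + 430/3·L_3(n).
Expanding and collecting terms gives q(n) = n^3 + n^2 - n - 5/3.
Check: q(3) = 94/3. ✓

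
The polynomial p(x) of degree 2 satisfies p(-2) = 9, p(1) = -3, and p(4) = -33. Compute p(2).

-11

Using the Lagrange interpolation formula with nodes -2, 1, 4:
  L_0(x) = (x - 1)(x - 4) / 18
  L_1(x) = (x + 2)(x - 4) / -9
  L_2(x) = (x + 2)(x - 1) / 18
Then p(x) = 9·L_0(x) - 3·L_1(x) - 33·L_2(x).
Expanding and collecting terms gives p(x) = -x² - 5x + 3.
Evaluating at x = 2: p(2) = -11.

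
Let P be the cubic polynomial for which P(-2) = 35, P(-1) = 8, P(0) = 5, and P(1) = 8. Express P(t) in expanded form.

Using the Lagrange interpolation formula with nodes -2, -1, 0, 1:
  L_0(t) = (t + 1)t(t - 1) / -6
  L_1(t) = (t + 2)t(t - 1) / 2
  L_2(t) = (t + 2)(t + 1)(t - 1) / -2
  L_3(t) = (t + 2)(t + 1)t / 6
Then P(t) = 35·L_0(t) + 8·L_1(t) + 5·L_2(t) + 8·L_3(t).
Expanding and collecting terms gives P(t) = -3t^3 + 3t^2 + 3t + 5.
Check: P(0) = 5. ✓

P(t) = -3t^3 + 3t^2 + 3t + 5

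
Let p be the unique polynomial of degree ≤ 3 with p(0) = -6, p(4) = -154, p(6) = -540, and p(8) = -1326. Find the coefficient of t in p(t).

Write p(t) = at^3 + bt^2 + ct + d. Substituting each data point gives a linear system:
  d = -6
  64a + 16b + 4c + d = -154
  216a + 36b + 6c + d = -540
  512a + 64b + 8c + d = -1326
Solving the system yields a = -3, b = 4, c = -5, d = -6.
So p(t) = -3t³ + 4t² - 5t - 6.
The coefficient of t is -5.

-5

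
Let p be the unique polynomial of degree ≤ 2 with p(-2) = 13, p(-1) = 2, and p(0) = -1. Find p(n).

p(n) = 4n^2 + n - 1

Write p(n) = an^2 + bn + c. Substituting each data point gives a linear system:
  4a - 2b + c = 13
  a - b + c = 2
  c = -1
Solving the system yields a = 4, b = 1, c = -1.
So p(n) = 4n^2 + n - 1.
Check: p(-2) = 13. ✓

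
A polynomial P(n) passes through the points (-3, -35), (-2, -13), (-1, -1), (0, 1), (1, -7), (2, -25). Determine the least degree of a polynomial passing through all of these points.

Forward differences of the values at n = -3, -2, -1, 0, 1, 2:
  P  : -35  -13  -1  1  -7  -25
  Δ  : 22  12  2  -8  -18
  Δ^2: -10  -10  -10  -10
  Δ^3: 0  0  0
  Δ^4: 0  0
  Δ^5: 0
The second differences are constant (-10) and nonzero, while all higher differences vanish, so the minimal degree is 2.

2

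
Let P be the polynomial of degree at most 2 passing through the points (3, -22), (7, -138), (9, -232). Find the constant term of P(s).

2

Write P(s) = as^2 + bs + c. Substituting each data point gives a linear system:
  9a + 3b + c = -22
  49a + 7b + c = -138
  81a + 9b + c = -232
Solving the system yields a = -3, b = 1, c = 2.
So P(s) = -3s^2 + s + 2.
The constant term is 2.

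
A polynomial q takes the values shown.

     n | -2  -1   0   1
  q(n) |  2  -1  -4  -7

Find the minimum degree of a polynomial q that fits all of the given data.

Forward differences of the values at n = -2, -1, 0, 1:
  q  : 2  -1  -4  -7
  Δ  : -3  -3  -3
  Δ^2: 0  0
  Δ^3: 0
The first differences are constant (-3) and nonzero, while all higher differences vanish, so the minimal degree is 1.

1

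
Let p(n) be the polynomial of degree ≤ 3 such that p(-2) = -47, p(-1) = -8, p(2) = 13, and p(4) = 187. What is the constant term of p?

Write p(n) = an^3 + bn^2 + cn + d. Substituting each data point gives a linear system:
  -8a + 4b - 2c + d = -47
  -a + b - c + d = -8
  8a + 4b + 2c + d = 13
  64a + 16b + 4c + d = 187
Solving the system yields a = 4, b = -4, c = -1, d = -1.
So p(n) = 4n^3 - 4n^2 - n - 1.
The constant term is -1.

-1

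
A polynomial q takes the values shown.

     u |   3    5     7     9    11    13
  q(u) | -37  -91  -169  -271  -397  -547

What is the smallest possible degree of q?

2

Forward differences of the values at u = 3, 5, 7, 9, 11, 13:
  q  : -37  -91  -169  -271  -397  -547
  Δ  : -54  -78  -102  -126  -150
  Δ^2: -24  -24  -24  -24
  Δ^3: 0  0  0
  Δ^4: 0  0
  Δ^5: 0
The second differences are constant (-24) and nonzero, while all higher differences vanish, so the minimal degree is 2.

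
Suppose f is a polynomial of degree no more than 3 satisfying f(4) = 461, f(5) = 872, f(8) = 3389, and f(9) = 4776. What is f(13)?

14024

Using the Lagrange interpolation formula with nodes 4, 5, 8, 9:
  L_0(u) = (u - 5)(u - 8)(u - 9) / -20
  L_1(u) = (u - 4)(u - 8)(u - 9) / 12
  L_2(u) = (u - 4)(u - 5)(u - 9) / -12
  L_3(u) = (u - 4)(u - 5)(u - 8) / 20
Then f(u) = 461·L_0(u) + 872·L_1(u) + 3389·L_2(u) + 4776·L_3(u).
Expanding and collecting terms gives f(u) = 6u^3 + 5u^2 - 3.
Evaluating at u = 13: f(13) = 14024.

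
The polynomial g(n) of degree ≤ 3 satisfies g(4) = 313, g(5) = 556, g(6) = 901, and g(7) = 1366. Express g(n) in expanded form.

g(n) = 3n^3 + 6n^2 + 6n + 1

Using the Lagrange interpolation formula with nodes 4, 5, 6, 7:
  L_0(n) = (n - 5)(n - 6)(n - 7) / -6
  L_1(n) = (n - 4)(n - 6)(n - 7) / 2
  L_2(n) = (n - 4)(n - 5)(n - 7) / -2
  L_3(n) = (n - 4)(n - 5)(n - 6) / 6
Then g(n) = 313·L_0(n) + 556·L_1(n) + 901·L_2(n) + 1366·L_3(n).
Expanding and collecting terms gives g(n) = 3n^3 + 6n^2 + 6n + 1.
Check: g(6) = 901. ✓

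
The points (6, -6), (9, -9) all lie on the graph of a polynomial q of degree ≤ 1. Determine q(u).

q(u) = -u

Write q(u) = au + b. Substituting each data point gives a linear system:
  6a + b = -6
  9a + b = -9
Solving the system yields a = -1, b = 0.
So q(u) = -u.
Check: q(9) = -9. ✓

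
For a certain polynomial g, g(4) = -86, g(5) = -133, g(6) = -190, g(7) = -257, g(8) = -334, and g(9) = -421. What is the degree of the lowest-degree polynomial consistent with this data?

2

Forward differences of the values at n = 4, 5, 6, 7, 8, 9:
  g  : -86  -133  -190  -257  -334  -421
  Δ  : -47  -57  -67  -77  -87
  Δ^2: -10  -10  -10  -10
  Δ^3: 0  0  0
  Δ^4: 0  0
  Δ^5: 0
The second differences are constant (-10) and nonzero, while all higher differences vanish, so the minimal degree is 2.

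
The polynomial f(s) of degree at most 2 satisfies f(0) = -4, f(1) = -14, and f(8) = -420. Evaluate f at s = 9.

Write f(s) = as^2 + bs + c. Substituting each data point gives a linear system:
  c = -4
  a + b + c = -14
  64a + 8b + c = -420
Solving the system yields a = -6, b = -4, c = -4.
So f(s) = -6s^2 - 4s - 4.
Then f(9) = -526.

-526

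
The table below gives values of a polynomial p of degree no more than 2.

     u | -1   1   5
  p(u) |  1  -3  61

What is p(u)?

p(u) = 3u^2 - 2u - 4

Using the Lagrange interpolation formula with nodes -1, 1, 5:
  L_0(u) = (u - 1)(u - 5) / 12
  L_1(u) = (u + 1)(u - 5) / -8
  L_2(u) = (u + 1)(u - 1) / 24
Then p(u) = 1·L_0(u) - 3·L_1(u) + 61·L_2(u).
Expanding and collecting terms gives p(u) = 3u^2 - 2u - 4.
Check: p(-1) = 1. ✓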